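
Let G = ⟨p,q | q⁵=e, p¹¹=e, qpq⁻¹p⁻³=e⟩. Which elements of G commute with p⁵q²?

⟨p⁵q²⟩ ⊆ C_G(p⁵q²) since powers of p⁵q² commute with p⁵q²; so |C_G(p⁵q²)| ≥ |⟨p⁵q²⟩| = 5.
By orbit–stabilizer, |C_G(p⁵q²)| = |G| / |conj. class of p⁵q²| = 55 / 11 = 5.
The 5 elements commuting with p⁵q² are {e, p⁴q, p⁵q², p⁶q⁴, p⁸q³}.

Answer: {e, p⁴q, p⁵q², p⁶q⁴, p⁸q³}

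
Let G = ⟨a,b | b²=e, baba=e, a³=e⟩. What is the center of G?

An element z ∈ Z(G) iff z commutes with every generator.
For example e is central: e·a = a = a·e; e·b = b = b·e.
Whereas a ∉ Z(G) since a·b = ab ≠ a²b = b·a.
Checking each of the 6 elements this way gives Z(G) = {e}, of order 1.

Answer: {e}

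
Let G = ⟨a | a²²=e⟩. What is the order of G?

G is generated by a single element, so G is cyclic. The relator gives a²² = e and no smaller power is forced to be e, so the 22 powers {a, e, a², a³, a⁴, a⁵, a⁶, a⁷, a⁸, a⁹, a²¹, a²⁰, a¹², a¹³, a¹¹, a¹⁰, a¹⁴, a¹⁵, a¹⁶, a¹⁷, a¹⁸, a¹⁹} are distinct. Hence |G| = 22.

Answer: 22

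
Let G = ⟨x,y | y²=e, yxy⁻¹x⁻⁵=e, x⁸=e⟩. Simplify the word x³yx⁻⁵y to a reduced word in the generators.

Multiply left to right, reducing at each step:
  (x³) · y = x³y
  (x³y) · x⁻⁵ = x²y
  (x²y) · y = x²

Answer: x²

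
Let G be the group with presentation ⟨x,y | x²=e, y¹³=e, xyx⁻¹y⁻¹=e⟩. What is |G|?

Enumerate words in the generators, reducing via the relations: the distinct elements are
  {e, x, y, xy, y², y³, y⁴, y⁵, y⁶, y⁷, y⁸, y⁹, xy², xy³, xy⁴, xy⁵, xy⁶, xy⁷, xy⁸, xy⁹, y¹², y¹¹, y¹⁰, xy¹², xy¹¹, xy¹⁰}.
No further products give new elements, so |G| = 26.

Answer: 26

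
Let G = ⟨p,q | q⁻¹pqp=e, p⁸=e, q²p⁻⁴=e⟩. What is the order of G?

Enumerate words in the generators, reducing via the relations: the distinct elements are
  {e, p, q, pq, p², p³, p⁴, p⁵, p⁶, p⁷, p²q, p³q, q⁻¹, pq⁻¹, p²q⁻¹, p³q⁻¹}.
No further products give new elements, so |G| = 16.

Answer: 16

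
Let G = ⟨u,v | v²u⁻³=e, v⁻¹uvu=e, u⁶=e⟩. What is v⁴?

Compute successive powers of v, reducing at each step:
  v²: v · v = u³
  v³: (u³) · v = v⁻¹
  v⁴: (v⁻¹) · v = e

Answer: e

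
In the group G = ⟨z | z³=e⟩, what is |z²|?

Compute successive powers until reaching e:
  (z²)¹ = z², (z²)² = z, (z²)³ = e.
The smallest positive k with (z²)ᵏ = e is 3.

Answer: 3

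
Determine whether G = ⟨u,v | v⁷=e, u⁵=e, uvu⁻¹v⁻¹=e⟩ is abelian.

Each pair of generators commutes: u·v = uv = v·u. Since the generators pairwise commute, every element of G commutes with every other, so G is abelian.

Answer: Yes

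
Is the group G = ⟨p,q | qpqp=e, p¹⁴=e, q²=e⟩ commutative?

p·q = pq but q·p = p¹³q, so p·q ≠ q·p and G is not abelian.

Answer: No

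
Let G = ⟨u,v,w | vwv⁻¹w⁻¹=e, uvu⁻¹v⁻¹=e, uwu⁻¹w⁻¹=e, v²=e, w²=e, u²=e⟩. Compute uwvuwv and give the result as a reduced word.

Multiply left to right, reducing at each step:
  u · w = uw
  (uw) · v = uvw
  (uvw) · u = vw
  (vw) · w = v
  v · v = e

Answer: e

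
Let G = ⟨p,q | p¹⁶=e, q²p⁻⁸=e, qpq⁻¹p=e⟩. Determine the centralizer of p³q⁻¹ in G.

⟨p³q⁻¹⟩ ⊆ C_G(p³q⁻¹) since powers of p³q⁻¹ commute with p³q⁻¹; so |C_G(p³q⁻¹)| ≥ |⟨p³q⁻¹⟩| = 4.
By orbit–stabilizer, |C_G(p³q⁻¹)| = |G| / |conj. class of p³q⁻¹| = 32 / 8 = 4.
The 4 elements commuting with p³q⁻¹ are {e, p⁸, p³q, p³q⁻¹}.

Answer: {e, p⁸, p³q, p³q⁻¹}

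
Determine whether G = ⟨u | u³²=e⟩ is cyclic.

|G| = 32. The element u has order 32 (its powers give 32 distinct elements), so ⟨u⟩ = G and G is cyclic.

Answer: Yes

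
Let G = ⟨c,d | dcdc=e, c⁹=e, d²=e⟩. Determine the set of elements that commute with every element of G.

An element z ∈ Z(G) iff z commutes with every generator.
For example e is central: e·c = c = c·e; e·d = d = d·e.
Whereas c ∉ Z(G) since c·d = cd ≠ c⁸d = d·c.
Checking each of the 18 elements this way gives Z(G) = {e}, of order 1.

Answer: {e}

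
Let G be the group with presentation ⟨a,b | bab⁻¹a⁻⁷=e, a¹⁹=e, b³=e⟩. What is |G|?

Enumerate words in the generators, reducing via the relations: the distinct elements are
  {a, b, e, ab, a², a³, a⁴, a⁵, a⁶, a⁷, a⁸, a⁹, b², ab², a²b, a³b, a¹², a¹³, a¹¹, a¹⁰, a¹⁴, a¹⁵, a¹⁶, a¹⁷, a¹⁸, a⁴b, a⁵b, a⁶b, a⁷b, a⁸b, a⁹b, a²b², a³b², a¹²b, a¹³b, a¹¹b, a¹⁰b, a¹⁴b, a¹⁵b, a¹⁶b, a¹⁷b, a¹⁸b, a⁴b², a⁵b², a⁶b², a⁷b², a⁸b², a⁹b², a¹²b², a¹³b², a¹¹b², a¹⁰b², a¹⁴b², a¹⁵b², a¹⁶b², a¹⁷b², a¹⁸b²}.
No further products give new elements, so |G| = 57.

Answer: 57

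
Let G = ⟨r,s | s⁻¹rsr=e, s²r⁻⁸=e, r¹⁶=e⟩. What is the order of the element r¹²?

Compute successive powers until reaching e:
  (r¹²)¹ = r¹², (r¹²)² = r⁸, (r¹²)³ = r⁴, (r¹²)⁴ = e.
The smallest positive k with (r¹²)ᵏ = e is 4.

Answer: 4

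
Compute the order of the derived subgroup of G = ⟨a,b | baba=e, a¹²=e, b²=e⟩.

G' = [G, G] is generated by all commutators. The generator-pair commutators are: [a, b] = a².
The subgroup they normally generate is {e, a², a⁴, a⁶, a⁸, a¹⁰}, of order 6.
Check: |G/G'| = 24/6 = 4 is the order of the abelianisation.

Answer: 6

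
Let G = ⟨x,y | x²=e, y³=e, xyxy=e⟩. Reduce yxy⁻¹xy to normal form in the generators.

Multiply left to right, reducing at each step:
  y · x = xy²
  (xy²) · y⁻¹ = xy
  (xy) · x = y²
  (y²) · y = e

Answer: e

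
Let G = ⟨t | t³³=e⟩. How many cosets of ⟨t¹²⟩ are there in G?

First find ord(t¹²) by computing successive powers:
  (t¹²)¹ = t¹², (t¹²)² = t²⁴, (t¹²)³ = t³, (t¹²)⁴ = t¹⁵, (t¹²)⁵ = t²⁷, (t¹²)⁶ = t⁶, (t¹²)⁷ = t¹⁸, (t¹²)⁸ = t³⁰, (t¹²)⁹ = t⁹, (t¹²)¹⁰ = t²¹, (t¹²)¹¹ = e.
So |⟨t¹²⟩| = ord(t¹²) = 11. With |G| = 33, by Lagrange [G : ⟨t¹²⟩] = 33/11 = 3.

Answer: 3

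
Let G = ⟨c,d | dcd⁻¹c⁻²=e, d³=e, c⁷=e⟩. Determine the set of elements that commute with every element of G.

An element z ∈ Z(G) iff z commutes with every generator.
For example e is central: e·c = c = c·e; e·d = d = d·e.
Whereas c ∉ Z(G) since c·d = cd ≠ c²d = d·c.
Checking each of the 21 elements this way gives Z(G) = {e}, of order 1.

Answer: {e}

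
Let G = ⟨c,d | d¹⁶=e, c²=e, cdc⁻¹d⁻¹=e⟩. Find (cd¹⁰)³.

Compute successive powers of (cd¹⁰), reducing at each step:
  (cd¹⁰)²: (cd¹⁰) · c = d¹⁰;   (d¹⁰) · d¹⁰ = d⁴
  (cd¹⁰)³: (d⁴) · c = cd⁴;   (cd⁴) · d¹⁰ = cd¹⁴

Answer: cd¹⁴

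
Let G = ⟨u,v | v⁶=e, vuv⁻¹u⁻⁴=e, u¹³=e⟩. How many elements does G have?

Enumerate words in the generators, reducing via the relations: the distinct elements are
  {e, u, v, uv, u², u³, u⁴, u⁵, u⁶, u⁷, u⁸, u⁹, v², v³, v⁴, v⁵, uv², uv³, uv⁴, uv⁵, u²v, u³v, u¹², u¹¹, u¹⁰, u⁴v, u⁵v, u⁶v, u⁷v, u⁸v, u⁹v, u²v², u²v³, u²v⁴, u²v⁵, u³v², u³v³, u³v⁴, u³v⁵, u¹²v, u¹¹v, u¹⁰v, u⁴v², u⁴v³, u⁴v⁴, u⁴v⁵, u⁵v², u⁵v³, u⁵v⁴, u⁵v⁵, u⁶v², u⁶v³, u⁶v⁴, u⁶v⁵, u⁷v², u⁷v³, u⁷v⁴, u⁷v⁵, u⁸v², u⁸v³, u⁸v⁴, u⁸v⁵, u⁹v², u⁹v³, u⁹v⁴, u⁹v⁵, u¹²v², u¹²v³, u¹²v⁴, u¹²v⁵, u¹¹v², u¹¹v³, u¹¹v⁴, u¹¹v⁵, u¹⁰v², u¹⁰v³, u¹⁰v⁴, u¹⁰v⁵}.
No further products give new elements, so |G| = 78.

Answer: 78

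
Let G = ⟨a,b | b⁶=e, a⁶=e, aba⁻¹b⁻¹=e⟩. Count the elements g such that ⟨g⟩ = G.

⟨g⟩ = G would require ord(g) = |G| = 36, but the maximum element order in G is 6 < 36. So G is not cyclic and no single element generates it: the count is 0.

Answer: 0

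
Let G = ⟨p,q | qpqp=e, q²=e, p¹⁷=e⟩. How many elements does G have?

Enumerate words in the generators, reducing via the relations: the distinct elements are
  {e, p, q, pq, p², p³, p⁴, p⁵, p⁶, p⁷, p⁸, p⁹, p²q, p³q, p¹², p¹³, p¹¹, p¹⁰, p¹⁴, p¹⁵, p¹⁶, p⁴q, p⁵q, p⁶q, p⁷q, p⁸q, p⁹q, p¹²q, p¹³q, p¹¹q, p¹⁰q, p¹⁴q, p¹⁵q, p¹⁶q}.
No further products give new elements, so |G| = 34.

Answer: 34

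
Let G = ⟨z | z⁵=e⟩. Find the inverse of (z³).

The order of (z³) is 5 (smallest k with (z³)ᵏ = e), so (z³)⁻¹ = (z³)⁴ = z².
Check: (z³) · (z²) → (z³) · z² = e, giving e as required.

Answer: z²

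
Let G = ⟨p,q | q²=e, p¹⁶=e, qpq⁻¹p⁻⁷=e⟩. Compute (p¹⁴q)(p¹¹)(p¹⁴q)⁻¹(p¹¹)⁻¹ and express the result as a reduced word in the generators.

[(p¹⁴q), (p¹¹)] = (p¹⁴q)·(p¹¹)·(p¹⁴q)⁻¹·(p¹¹)⁻¹.
  (p¹⁴q) · (p¹¹) = p¹¹q
  (p¹¹q) · (p¹⁴q) = p¹³
  (p¹³) · (p⁵) = p²

Answer: p²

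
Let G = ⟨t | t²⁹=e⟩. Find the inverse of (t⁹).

The order of (t⁹) is 29 (smallest k with (t⁹)ᵏ = e), so (t⁹)⁻¹ = (t⁹)²⁸ = t²⁰.
Check: (t⁹) · (t²⁰) → (t⁹) · t²⁰ = e, giving e as required.

Answer: t²⁰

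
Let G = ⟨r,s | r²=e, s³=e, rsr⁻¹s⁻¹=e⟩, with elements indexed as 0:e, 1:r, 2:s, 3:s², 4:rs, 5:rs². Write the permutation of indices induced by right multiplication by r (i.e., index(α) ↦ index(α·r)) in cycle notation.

(0 1)(2 4)(3 5)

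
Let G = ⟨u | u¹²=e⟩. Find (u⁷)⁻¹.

The order of (u⁷) is 12 (smallest k with (u⁷)ᵏ = e), so (u⁷)⁻¹ = (u⁷)¹¹ = u⁵.
Check: (u⁷) · (u⁵) → (u⁷) · u⁵ = e, giving e as required.

Answer: u⁵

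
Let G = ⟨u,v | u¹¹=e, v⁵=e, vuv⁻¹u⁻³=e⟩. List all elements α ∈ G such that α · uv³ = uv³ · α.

⟨uv³⟩ ⊆ C_G(uv³) since powers of uv³ commute with uv³; so |C_G(uv³)| ≥ |⟨uv³⟩| = 5.
By orbit–stabilizer, |C_G(uv³)| = |G| / |conj. class of uv³| = 55 / 11 = 5.
The 5 elements commuting with uv³ are {e, uv³, u²v², u⁶v, u⁹v⁴}.

Answer: {e, uv³, u²v², u⁶v, u⁹v⁴}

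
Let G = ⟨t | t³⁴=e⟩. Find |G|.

G is generated by a single element, so G is cyclic. The relator gives t³⁴ = e and no smaller power is forced to be e, so the 34 powers {e, t, t², t³, t⁴, t⁵, t⁶, t⁷, t⁸, t⁹, t²², t²³, t²¹, t²⁰, t²⁴, t²⁵, t²⁶, t²⁷, t²⁸, t²⁹, t³², t³³, t³¹, t³⁰, t¹², t¹³, t¹¹, t¹⁰, t¹⁴, t¹⁵, t¹⁶, t¹⁷, t¹⁸, t¹⁹} are distinct. Hence |G| = 34.

Answer: 34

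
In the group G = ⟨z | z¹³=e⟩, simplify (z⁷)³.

Compute successive powers of (z⁷), reducing at each step:
  (z⁷)²: (z⁷) · z⁷ = z
  (z⁷)³: z · z⁷ = z⁸

Answer: z⁸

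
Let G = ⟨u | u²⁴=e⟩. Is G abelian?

G has a single generator, so G is cyclic and hence abelian.

Answer: Yes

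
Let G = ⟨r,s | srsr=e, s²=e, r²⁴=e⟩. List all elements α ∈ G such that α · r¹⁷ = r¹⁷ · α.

⟨r¹⁷⟩ ⊆ C_G(r¹⁷) since powers of r¹⁷ commute with r¹⁷; so |C_G(r¹⁷)| ≥ |⟨r¹⁷⟩| = 24.
By orbit–stabilizer, |C_G(r¹⁷)| = |G| / |conj. class of r¹⁷| = 48 / 2 = 24.
The 24 elements commuting with r¹⁷ are {e, r, r², r³, r⁴, r⁵, r⁶, r⁷, r⁸, r⁹, r¹⁰, r¹¹, r¹², r¹³, r¹⁴, r¹⁵, r¹⁶, r¹⁷, r¹⁸, r¹⁹, r²⁰, r²¹, r²², r²³}.

Answer: {e, r, r², r³, r⁴, r⁵, r⁶, r⁷, r⁸, r⁹, r¹⁰, r¹¹, r¹², r¹³, r¹⁴, r¹⁵, r¹⁶, r¹⁷, r¹⁸, r¹⁹, r²⁰, r²¹, r²², r²³}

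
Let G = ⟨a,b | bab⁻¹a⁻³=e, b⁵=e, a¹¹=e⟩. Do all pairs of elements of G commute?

a·b = ab but b·a = a³b, so a·b ≠ b·a and G is not abelian.

Answer: No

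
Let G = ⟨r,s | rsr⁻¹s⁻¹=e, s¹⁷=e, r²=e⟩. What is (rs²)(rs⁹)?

Compute (rs²) · (rs⁹) by multiplying left to right and reducing via the relations at each step:
  (rs²) · r = s²
  (s²) · s⁹ = s¹¹

Answer: s¹¹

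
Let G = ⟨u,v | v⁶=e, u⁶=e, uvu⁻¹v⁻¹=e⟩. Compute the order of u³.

Compute successive powers until reaching e:
  (u³)¹ = u³, (u³)² = e.
The smallest positive k with (u³)ᵏ = e is 2.

Answer: 2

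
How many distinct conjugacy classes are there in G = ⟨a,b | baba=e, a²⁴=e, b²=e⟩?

The conjugacy classes (representative and size) are:
  [e] (size 1), [a²³] (size 2), [a²] (size 2), [a³] (size 2), [a²⁰] (size 2), [a¹⁹] (size 2), [a⁶] (size 2), [a⁷] (size 2), [a⁸] (size 2), [a⁹] (size 2), [a¹⁴] (size 2), [a¹¹] (size 2), [a¹²] (size 1), [a⁴b] (size 12), [a⁵b] (size 12).
Class equation: 1 + 2 + 2 + 2 + 2 + 2 + 2 + 2 + 2 + 2 + 2 + 2 + 1 + 12 + 12 = 48 = |G|. So G has 15 conjugacy classes.

Answer: 15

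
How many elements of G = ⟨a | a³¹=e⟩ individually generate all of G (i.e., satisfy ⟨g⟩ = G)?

G is cyclic of order 31. An element generates G iff its order is 31, and a cyclic group of order 31 has exactly φ(31) = 30 such elements.

Answer: 30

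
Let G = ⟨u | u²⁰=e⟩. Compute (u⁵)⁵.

Compute successive powers of (u⁵), reducing at each step:
  (u⁵)²: (u⁵) · u⁵ = u¹⁰
  (u⁵)³: (u¹⁰) · u⁵ = u¹⁵
  (u⁵)⁴: (u¹⁵) · u⁵ = e
  (u⁵)⁵: e · u⁵ = u⁵

Answer: u⁵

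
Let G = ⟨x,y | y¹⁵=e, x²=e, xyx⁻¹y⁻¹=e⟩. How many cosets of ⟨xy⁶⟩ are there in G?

First find ord(xy⁶) by computing successive powers:
  (xy⁶)¹ = xy⁶, (xy⁶)² = y¹², (xy⁶)³ = xy³, (xy⁶)⁴ = y⁹, (xy⁶)⁵ = x, (xy⁶)⁶ = y⁶, (xy⁶)⁷ = xy¹², (xy⁶)⁸ = y³, (xy⁶)⁹ = xy⁹, (xy⁶)¹⁰ = e.
So |⟨xy⁶⟩| = ord(xy⁶) = 10. With |G| = 30, by Lagrange [G : ⟨xy⁶⟩] = 30/10 = 3.

Answer: 3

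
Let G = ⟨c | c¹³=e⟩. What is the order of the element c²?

Compute successive powers until reaching e:
  (c²)¹ = c², (c²)² = c⁴, (c²)³ = c⁶, (c²)⁴ = c⁸, (c²)⁵ = c¹⁰, (c²)⁶ = c¹², (c²)⁷ = c, (c²)⁸ = c³, (c²)⁹ = c⁵, (c²)¹⁰ = c⁷, (c²)¹¹ = c⁹, (c²)¹² = c¹¹, (c²)¹³ = e.
The smallest positive k with (c²)ᵏ = e is 13.

Answer: 13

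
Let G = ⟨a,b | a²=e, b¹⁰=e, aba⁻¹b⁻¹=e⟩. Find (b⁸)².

Compute successive powers of (b⁸), reducing at each step:
  (b⁸)²: (b⁸) · b⁸ = b⁶

Answer: b⁶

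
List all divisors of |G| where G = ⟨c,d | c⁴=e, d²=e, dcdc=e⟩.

|G| = 8 = 2³. By Lagrange's theorem the order of any subgroup divides 8; the divisors of 8 are 1, 2, 4, 8.

Answer: 1, 2, 4, 8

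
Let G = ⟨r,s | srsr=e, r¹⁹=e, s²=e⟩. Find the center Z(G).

An element z ∈ Z(G) iff z commutes with every generator.
For example e is central: e·r = r = r·e; e·s = s = s·e.
Whereas r ∉ Z(G) since r·s = rs ≠ r¹⁸s = s·r.
Checking each of the 38 elements this way gives Z(G) = {e}, of order 1.

Answer: {e}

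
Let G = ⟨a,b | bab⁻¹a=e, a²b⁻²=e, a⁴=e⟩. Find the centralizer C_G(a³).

⟨a³⟩ ⊆ C_G(a³) since powers of a³ commute with a³; so |C_G(a³)| ≥ |⟨a³⟩| = 4.
By orbit–stabilizer, |C_G(a³)| = |G| / |conj. class of a³| = 8 / 2 = 4.
The 4 elements commuting with a³ are {e, a, a², a³}.

Answer: {e, a, a², a³}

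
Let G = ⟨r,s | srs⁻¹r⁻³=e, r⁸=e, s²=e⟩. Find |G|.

Enumerate words in the generators, reducing via the relations: the distinct elements are
  {e, r, s, rs, r², r³, r⁴, r⁵, r⁶, r⁷, r²s, r³s, r⁴s, r⁵s, r⁶s, r⁷s}.
No further products give new elements, so |G| = 16.

Answer: 16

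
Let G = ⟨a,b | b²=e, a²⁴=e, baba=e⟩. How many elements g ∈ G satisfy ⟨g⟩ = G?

⟨g⟩ = G would require ord(g) = |G| = 48, but the maximum element order in G is 24 < 48. So G is not cyclic and no single element generates it: the count is 0.

Answer: 0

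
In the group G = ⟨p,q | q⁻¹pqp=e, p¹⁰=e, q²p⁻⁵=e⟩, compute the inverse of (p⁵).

The order of (p⁵) is 2 (smallest k with (p⁵)ᵏ = e), so (p⁵)⁻¹ = (p⁵)¹ = p⁵.
Check: (p⁵) · (p⁵) → (p⁵) · p⁵ = e, giving e as required.

Answer: p⁵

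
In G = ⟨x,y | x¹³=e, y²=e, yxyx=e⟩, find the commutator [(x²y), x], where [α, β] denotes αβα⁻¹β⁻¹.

[(x²y), x] = (x²y)·x·(x²y)⁻¹·x⁻¹.
  (x²y) · x = xy
  (xy) · (x²y) = x¹²
  (x¹²) · (x¹²) = x¹¹

Answer: x¹¹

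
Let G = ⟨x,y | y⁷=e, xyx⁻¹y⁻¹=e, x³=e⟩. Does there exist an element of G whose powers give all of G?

|G| = 21. The element xy has order 21 (its powers give 21 distinct elements), so ⟨xy⟩ = G and G is cyclic.

Answer: Yes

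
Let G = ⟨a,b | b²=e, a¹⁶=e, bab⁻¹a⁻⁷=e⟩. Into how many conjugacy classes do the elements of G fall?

The conjugacy classes (representative and size) are:
  [e] (size 1), [a] (size 2), [a¹⁴] (size 2), [a³] (size 2), [a⁴] (size 2), [a¹⁰] (size 2), [a⁸] (size 1), [a⁹] (size 2), [a¹¹] (size 2), [a¹⁰b] (size 8), [ab] (size 8).
Class equation: 1 + 2 + 2 + 2 + 2 + 2 + 1 + 2 + 2 + 8 + 8 = 32 = |G|. So G has 11 conjugacy classes.

Answer: 11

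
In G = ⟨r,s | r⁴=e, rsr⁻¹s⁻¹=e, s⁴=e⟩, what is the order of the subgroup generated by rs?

|⟨rs⟩| equals the order of rs. Compute successive powers until reaching e:
  (rs)¹ = rs, (rs)² = r²s², (rs)³ = r³s³, (rs)⁴ = e.
The smallest positive k with (rs)ᵏ = e is 4, so |⟨rs⟩| = 4.

Answer: 4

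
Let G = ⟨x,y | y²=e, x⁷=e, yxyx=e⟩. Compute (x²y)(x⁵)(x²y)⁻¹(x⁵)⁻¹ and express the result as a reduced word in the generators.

[(x²y), (x⁵)] = (x²y)·(x⁵)·(x²y)⁻¹·(x⁵)⁻¹.
  (x²y) · (x⁵) = x⁴y
  (x⁴y) · (x²y) = x²
  (x²) · (x²) = x⁴

Answer: x⁴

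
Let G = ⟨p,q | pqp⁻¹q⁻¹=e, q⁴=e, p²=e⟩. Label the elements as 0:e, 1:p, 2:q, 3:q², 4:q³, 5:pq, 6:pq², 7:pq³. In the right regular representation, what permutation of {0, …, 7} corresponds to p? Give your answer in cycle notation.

(0 1)(2 5)(3 6)(4 7)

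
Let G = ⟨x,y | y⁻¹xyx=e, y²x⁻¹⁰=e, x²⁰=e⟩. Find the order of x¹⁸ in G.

Compute successive powers until reaching e:
  (x¹⁸)¹ = x¹⁸, (x¹⁸)² = x¹⁶, (x¹⁸)³ = x¹⁴, (x¹⁸)⁴ = x¹², (x¹⁸)⁵ = x¹⁰, (x¹⁸)⁶ = x⁸, (x¹⁸)⁷ = x⁶, (x¹⁸)⁸ = x⁴, (x¹⁸)⁹ = x², (x¹⁸)¹⁰ = e.
The smallest positive k with (x¹⁸)ᵏ = e is 10.

Answer: 10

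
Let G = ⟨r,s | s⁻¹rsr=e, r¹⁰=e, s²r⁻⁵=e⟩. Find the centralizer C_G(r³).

⟨r³⟩ ⊆ C_G(r³) since powers of r³ commute with r³; so |C_G(r³)| ≥ |⟨r³⟩| = 10.
By orbit–stabilizer, |C_G(r³)| = |G| / |conj. class of r³| = 20 / 2 = 10.
The 10 elements commuting with r³ are {e, r, r², r³, r⁴, r⁵, r⁶, r⁷, r⁸, r⁹}.

Answer: {e, r, r², r³, r⁴, r⁵, r⁶, r⁷, r⁸, r⁹}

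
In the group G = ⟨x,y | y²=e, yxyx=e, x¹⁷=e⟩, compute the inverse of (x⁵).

The order of (x⁵) is 17 (smallest k with (x⁵)ᵏ = e), so (x⁵)⁻¹ = (x⁵)¹⁶ = x¹².
Check: (x⁵) · (x¹²) → (x⁵) · x¹² = e, giving e as required.

Answer: x¹²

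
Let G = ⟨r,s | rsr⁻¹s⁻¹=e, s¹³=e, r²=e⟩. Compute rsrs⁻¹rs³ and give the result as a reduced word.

Multiply left to right, reducing at each step:
  r · s = rs
  (rs) · r = s
  s · s⁻¹ = e
  e · r = r
  r · s³ = rs³

Answer: rs³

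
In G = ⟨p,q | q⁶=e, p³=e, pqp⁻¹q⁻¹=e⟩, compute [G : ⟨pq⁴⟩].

First find ord(pq⁴) by computing successive powers:
  (pq⁴)¹ = pq⁴, (pq⁴)² = p²q², (pq⁴)³ = e.
So |⟨pq⁴⟩| = ord(pq⁴) = 3. With |G| = 18, by Lagrange [G : ⟨pq⁴⟩] = 18/3 = 6.

Answer: 6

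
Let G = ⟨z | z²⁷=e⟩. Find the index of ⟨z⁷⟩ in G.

First find ord(z⁷) by computing successive powers:
  (z⁷)¹ = z⁷, (z⁷)² = z¹⁴, (z⁷)³ = z²¹, (z⁷)⁴ = z, (z⁷)⁵ = z⁸, (z⁷)⁶ = z¹⁵, (z⁷)⁷ = z²², (z⁷)⁸ = z², (z⁷)⁹ = z⁹, (z⁷)¹⁰ = z¹⁶, (z⁷)¹¹ = z²³, (z⁷)¹² = z³, (z⁷)¹³ = z¹⁰, (z⁷)¹⁴ = z¹⁷, (z⁷)¹⁵ = z²⁴, (z⁷)¹⁶ = z⁴, (z⁷)¹⁷ = z¹¹, (z⁷)¹⁸ = z¹⁸, (z⁷)¹⁹ = z²⁵, (z⁷)²⁰ = z⁵, (z⁷)²¹ = z¹², (z⁷)²² = z¹⁹, (z⁷)²³ = z²⁶, (z⁷)²⁴ = z⁶, (z⁷)²⁵ = z¹³, (z⁷)²⁶ = z²⁰, (z⁷)²⁷ = e.
So |⟨z⁷⟩| = ord(z⁷) = 27. With |G| = 27, by Lagrange [G : ⟨z⁷⟩] = 27/27 = 1.

Answer: 1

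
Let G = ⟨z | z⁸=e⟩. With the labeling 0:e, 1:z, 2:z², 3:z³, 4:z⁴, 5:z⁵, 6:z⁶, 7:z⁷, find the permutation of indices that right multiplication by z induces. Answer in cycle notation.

(0 1 2 3 4 5 6 7)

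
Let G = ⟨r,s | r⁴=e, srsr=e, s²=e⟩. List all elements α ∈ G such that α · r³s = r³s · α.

⟨r³s⟩ ⊆ C_G(r³s) since powers of r³s commute with r³s; so |C_G(r³s)| ≥ |⟨r³s⟩| = 2.
By orbit–stabilizer, |C_G(r³s)| = |G| / |conj. class of r³s| = 8 / 2 = 4.
The 4 elements commuting with r³s are {e, r², r³s, rs}.

Answer: {e, r², r³s, rs}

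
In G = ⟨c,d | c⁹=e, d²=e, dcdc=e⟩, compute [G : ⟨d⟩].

First find ord(d) by computing successive powers:
  d¹ = d, d² = e.
So |⟨d⟩| = ord(d) = 2. With |G| = 18, by Lagrange [G : ⟨d⟩] = 18/2 = 9.

Answer: 9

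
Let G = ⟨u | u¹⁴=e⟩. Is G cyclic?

|G| = 14. The element u has order 14 (its powers give 14 distinct elements), so ⟨u⟩ = G and G is cyclic.

Answer: Yes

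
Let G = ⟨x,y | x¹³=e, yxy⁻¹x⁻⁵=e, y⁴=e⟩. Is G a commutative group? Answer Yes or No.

x·y = xy but y·x = x⁵y, so x·y ≠ y·x and G is not abelian.

Answer: No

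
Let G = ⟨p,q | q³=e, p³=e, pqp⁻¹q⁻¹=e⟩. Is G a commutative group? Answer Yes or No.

Each pair of generators commutes: p·q = pq = q·p. Since the generators pairwise commute, every element of G commutes with every other, so G is abelian.

Answer: Yes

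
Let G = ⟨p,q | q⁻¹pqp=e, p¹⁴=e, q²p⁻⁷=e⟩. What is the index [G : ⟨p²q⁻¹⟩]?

First find ord(p²q⁻¹) by computing successive powers:
  (p²q⁻¹)¹ = p²q⁻¹, (p²q⁻¹)² = p⁷, (p²q⁻¹)³ = p²q, (p²q⁻¹)⁴ = e.
So |⟨p²q⁻¹⟩| = ord(p²q⁻¹) = 4. With |G| = 28, by Lagrange [G : ⟨p²q⁻¹⟩] = 28/4 = 7.

Answer: 7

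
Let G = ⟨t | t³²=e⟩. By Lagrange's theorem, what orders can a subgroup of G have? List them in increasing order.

|G| = 32 = 2⁵. By Lagrange's theorem the order of any subgroup divides 32; the divisors of 32 are 1, 2, 4, 8, 16, 32.

Answer: 1, 2, 4, 8, 16, 32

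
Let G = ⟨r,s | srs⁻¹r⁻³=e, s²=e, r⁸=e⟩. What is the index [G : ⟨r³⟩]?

First find ord(r³) by computing successive powers:
  (r³)¹ = r³, (r³)² = r⁶, (r³)³ = r, (r³)⁴ = r⁴, (r³)⁵ = r⁷, (r³)⁶ = r², (r³)⁷ = r⁵, (r³)⁸ = e.
So |⟨r³⟩| = ord(r³) = 8. With |G| = 16, by Lagrange [G : ⟨r³⟩] = 16/8 = 2.

Answer: 2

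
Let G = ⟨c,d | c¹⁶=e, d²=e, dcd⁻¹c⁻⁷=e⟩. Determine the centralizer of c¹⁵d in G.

⟨c¹⁵d⟩ ⊆ C_G(c¹⁵d) since powers of c¹⁵d commute with c¹⁵d; so |C_G(c¹⁵d)| ≥ |⟨c¹⁵d⟩| = 4.
By orbit–stabilizer, |C_G(c¹⁵d)| = |G| / |conj. class of c¹⁵d| = 32 / 8 = 4.
The 4 elements commuting with c¹⁵d are {e, c⁸, c⁷d, c¹⁵d}.

Answer: {e, c⁸, c⁷d, c¹⁵d}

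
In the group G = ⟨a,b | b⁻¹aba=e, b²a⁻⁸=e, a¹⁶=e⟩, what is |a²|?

Compute successive powers until reaching e:
  (a²)¹ = a², (a²)² = a⁴, (a²)³ = a⁶, (a²)⁴ = a⁸, (a²)⁵ = a¹⁰, (a²)⁶ = a¹², (a²)⁷ = a¹⁴, (a²)⁸ = e.
The smallest positive k with (a²)ᵏ = e is 8.

Answer: 8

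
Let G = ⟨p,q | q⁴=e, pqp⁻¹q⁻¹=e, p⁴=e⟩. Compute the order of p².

Compute successive powers until reaching e:
  (p²)¹ = p², (p²)² = e.
The smallest positive k with (p²)ᵏ = e is 2.

Answer: 2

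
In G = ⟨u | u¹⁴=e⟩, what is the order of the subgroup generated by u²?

|⟨u²⟩| equals the order of u². Compute successive powers until reaching e:
  (u²)¹ = u², (u²)² = u⁴, (u²)³ = u⁶, (u²)⁴ = u⁸, (u²)⁵ = u¹⁰, (u²)⁶ = u¹², (u²)⁷ = e.
The smallest positive k with (u²)ᵏ = e is 7, so |⟨u²⟩| = 7.

Answer: 7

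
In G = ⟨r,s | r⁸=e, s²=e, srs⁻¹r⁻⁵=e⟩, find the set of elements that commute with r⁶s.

⟨r⁶s⟩ ⊆ C_G(r⁶s) since powers of r⁶s commute with r⁶s; so |C_G(r⁶s)| ≥ |⟨r⁶s⟩| = 4.
By orbit–stabilizer, |C_G(r⁶s)| = |G| / |conj. class of r⁶s| = 16 / 2 = 8.
The 8 elements commuting with r⁶s are {e, r², r⁴, r⁶, s, r⁶s, r²s, r⁴s}.

Answer: {e, r², r⁴, r⁶, s, r⁶s, r²s, r⁴s}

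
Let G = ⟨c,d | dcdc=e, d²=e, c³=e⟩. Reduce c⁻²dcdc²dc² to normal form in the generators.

Multiply left to right, reducing at each step:
  c · d = cd
  (cd) · c = d
  d · d = e
  e · c² = c²
  (c²) · d = c²d
  (c²d) · c² = d

Answer: d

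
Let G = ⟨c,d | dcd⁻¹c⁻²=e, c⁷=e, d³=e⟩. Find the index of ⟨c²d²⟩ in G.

First find ord(c²d²) by computing successive powers:
  (c²d²)¹ = c²d², (c²d²)² = c³d, (c²d²)³ = e.
So |⟨c²d²⟩| = ord(c²d²) = 3. With |G| = 21, by Lagrange [G : ⟨c²d²⟩] = 21/3 = 7.

Answer: 7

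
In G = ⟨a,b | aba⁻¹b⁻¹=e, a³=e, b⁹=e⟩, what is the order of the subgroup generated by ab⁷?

|⟨ab⁷⟩| equals the order of ab⁷. Compute successive powers until reaching e:
  (ab⁷)¹ = ab⁷, (ab⁷)² = a²b⁵, (ab⁷)³ = b³, (ab⁷)⁴ = ab, (ab⁷)⁵ = a²b⁸, (ab⁷)⁶ = b⁶, (ab⁷)⁷ = ab⁴, (ab⁷)⁸ = a²b², (ab⁷)⁹ = e.
The smallest positive k with (ab⁷)ᵏ = e is 9, so |⟨ab⁷⟩| = 9.

Answer: 9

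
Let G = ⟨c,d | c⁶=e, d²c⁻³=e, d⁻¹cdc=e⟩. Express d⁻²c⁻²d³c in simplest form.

Multiply left to right, reducing at each step:
  (c³) · c⁻² = c
  c · d³ = cd⁻¹
  (cd⁻¹) · c = d⁻¹

Answer: d⁻¹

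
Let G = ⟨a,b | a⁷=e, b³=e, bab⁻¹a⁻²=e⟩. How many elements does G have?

Enumerate words in the generators, reducing via the relations: the distinct elements are
  {a, b, e, ab, a², a³, a⁴, a⁵, a⁶, b², ab², a²b, a³b, a⁴b, a⁵b, a⁶b, a²b², a³b², a⁴b², a⁵b², a⁶b²}.
No further products give new elements, so |G| = 21.

Answer: 21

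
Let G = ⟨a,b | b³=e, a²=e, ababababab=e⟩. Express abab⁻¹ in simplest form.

Multiply left to right, reducing at each step:
  a · b = ab
  (ab) · a = aba
  (aba) · b⁻¹ = abab²

Answer: abab²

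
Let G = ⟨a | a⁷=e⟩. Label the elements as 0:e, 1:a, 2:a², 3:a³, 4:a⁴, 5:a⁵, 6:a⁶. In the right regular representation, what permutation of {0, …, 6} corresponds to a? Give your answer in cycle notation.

(0 1 2 3 4 5 6)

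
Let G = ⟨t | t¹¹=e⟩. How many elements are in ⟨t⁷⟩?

|⟨t⁷⟩| equals the order of t⁷. Compute successive powers until reaching e:
  (t⁷)¹ = t⁷, (t⁷)² = t³, (t⁷)³ = t¹⁰, (t⁷)⁴ = t⁶, (t⁷)⁵ = t², (t⁷)⁶ = t⁹, (t⁷)⁷ = t⁵, (t⁷)⁸ = t, (t⁷)⁹ = t⁸, (t⁷)¹⁰ = t⁴, (t⁷)¹¹ = e.
The smallest positive k with (t⁷)ᵏ = e is 11, so |⟨t⁷⟩| = 11.

Answer: 11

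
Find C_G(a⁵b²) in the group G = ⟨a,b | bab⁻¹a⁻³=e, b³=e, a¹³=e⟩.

⟨a⁵b²⟩ ⊆ C_G(a⁵b²) since powers of a⁵b² commute with a⁵b²; so |C_G(a⁵b²)| ≥ |⟨a⁵b²⟩| = 3.
By orbit–stabilizer, |C_G(a⁵b²)| = |G| / |conj. class of a⁵b²| = 39 / 13 = 3.
The 3 elements commuting with a⁵b² are {e, a⁵b², a¹¹b}.

Answer: {e, a⁵b², a¹¹b}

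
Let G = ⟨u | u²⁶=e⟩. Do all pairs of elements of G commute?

G has a single generator, so G is cyclic and hence abelian.

Answer: Yes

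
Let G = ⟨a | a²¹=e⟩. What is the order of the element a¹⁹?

Compute successive powers until reaching e:
  (a¹⁹)¹ = a¹⁹, (a¹⁹)² = a¹⁷, (a¹⁹)³ = a¹⁵, (a¹⁹)⁴ = a¹³, (a¹⁹)⁵ = a¹¹, (a¹⁹)⁶ = a⁹, (a¹⁹)⁷ = a⁷, (a¹⁹)⁸ = a⁵, (a¹⁹)⁹ = a³, (a¹⁹)¹⁰ = a, (a¹⁹)¹¹ = a²⁰, (a¹⁹)¹² = a¹⁸, (a¹⁹)¹³ = a¹⁶, (a¹⁹)¹⁴ = a¹⁴, (a¹⁹)¹⁵ = a¹², (a¹⁹)¹⁶ = a¹⁰, (a¹⁹)¹⁷ = a⁸, (a¹⁹)¹⁸ = a⁶, (a¹⁹)¹⁹ = a⁴, (a¹⁹)²⁰ = a², (a¹⁹)²¹ = e.
The smallest positive k with (a¹⁹)ᵏ = e is 21.

Answer: 21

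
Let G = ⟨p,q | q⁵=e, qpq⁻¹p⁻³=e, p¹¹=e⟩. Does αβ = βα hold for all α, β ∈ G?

p·q = pq but q·p = p³q, so p·q ≠ q·p and G is not abelian.

Answer: No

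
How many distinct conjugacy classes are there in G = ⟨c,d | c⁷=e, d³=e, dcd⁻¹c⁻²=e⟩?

The conjugacy classes (representative and size) are:
  [e] (size 1), [c²] (size 3), [c⁵] (size 3), [d] (size 7), [d²] (size 7).
Class equation: 1 + 3 + 3 + 7 + 7 = 21 = |G|. So G has 5 conjugacy classes.

Answer: 5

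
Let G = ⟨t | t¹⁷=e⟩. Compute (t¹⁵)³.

Compute successive powers of (t¹⁵), reducing at each step:
  (t¹⁵)²: (t¹⁵) · t¹⁵ = t¹³
  (t¹⁵)³: (t¹³) · t¹⁵ = t¹¹

Answer: t¹¹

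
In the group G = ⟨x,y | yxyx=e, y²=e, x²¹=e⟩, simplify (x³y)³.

Compute successive powers of (x³y), reducing at each step:
  (x³y)²: (x³y) · x³ = y;   y · y = e
  (x³y)³: e · x³ = x³;   (x³) · y = x³y

Answer: x³y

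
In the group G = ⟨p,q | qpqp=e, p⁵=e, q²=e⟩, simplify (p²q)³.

Compute successive powers of (p²q), reducing at each step:
  (p²q)²: (p²q) · p² = q;   q · q = e
  (p²q)³: e · p² = p²;   (p²) · q = p²q

Answer: p²q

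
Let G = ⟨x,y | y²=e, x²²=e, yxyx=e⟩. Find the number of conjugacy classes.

The conjugacy classes (representative and size) are:
  [e] (size 1), [x] (size 2), [x²] (size 2), [x¹⁹] (size 2), [x⁴] (size 2), [x⁵] (size 2), [x⁶] (size 2), [x⁷] (size 2), [x⁸] (size 2), [x¹³] (size 2), [x¹⁰] (size 2), [x¹¹] (size 1), [x⁶y] (size 11), [xy] (size 11).
Class equation: 1 + 2 + 2 + 2 + 2 + 2 + 2 + 2 + 2 + 2 + 2 + 1 + 11 + 11 = 44 = |G|. So G has 14 conjugacy classes.

Answer: 14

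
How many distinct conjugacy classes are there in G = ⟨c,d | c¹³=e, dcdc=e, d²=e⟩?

The conjugacy classes (representative and size) are:
  [e] (size 1), [c¹²] (size 2), [c¹¹] (size 2), [c³] (size 2), [c⁴] (size 2), [c⁸] (size 2), [c⁶] (size 2), [d] (size 13).
Class equation: 1 + 2 + 2 + 2 + 2 + 2 + 2 + 13 = 26 = |G|. So G has 8 conjugacy classes.

Answer: 8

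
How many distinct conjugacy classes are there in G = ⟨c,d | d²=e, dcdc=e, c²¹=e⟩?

The conjugacy classes (representative and size) are:
  [e] (size 1), [c²⁰] (size 2), [c²] (size 2), [c³] (size 2), [c¹⁷] (size 2), [c⁵] (size 2), [c⁶] (size 2), [c⁷] (size 2), [c⁸] (size 2), [c⁹] (size 2), [c¹⁰] (size 2), [d] (size 21).
Class equation: 1 + 2 + 2 + 2 + 2 + 2 + 2 + 2 + 2 + 2 + 2 + 21 = 42 = |G|. So G has 12 conjugacy classes.

Answer: 12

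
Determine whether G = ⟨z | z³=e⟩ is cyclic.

|G| = 3. The element z has order 3 (its powers give 3 distinct elements), so ⟨z⟩ = G and G is cyclic.

Answer: Yes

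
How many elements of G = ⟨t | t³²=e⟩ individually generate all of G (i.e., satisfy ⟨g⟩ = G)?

G is cyclic of order 32. An element generates G iff its order is 32, and a cyclic group of order 32 has exactly φ(32) = 16 such elements.

Answer: 16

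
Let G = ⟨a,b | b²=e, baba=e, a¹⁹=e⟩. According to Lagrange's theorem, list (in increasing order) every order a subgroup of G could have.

|G| = 38 = 2 · 19. By Lagrange's theorem the order of any subgroup divides 38; the divisors of 38 are 1, 2, 19, 38.

Answer: 1, 2, 19, 38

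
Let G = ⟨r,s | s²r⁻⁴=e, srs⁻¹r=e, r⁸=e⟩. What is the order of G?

Enumerate words in the generators, reducing via the relations: the distinct elements are
  {e, r, s, rs, r², r³, r⁴, r⁵, r⁶, r⁷, r²s, r³s, s⁻¹, rs⁻¹, r²s⁻¹, r³s⁻¹}.
No further products give new elements, so |G| = 16.

Answer: 16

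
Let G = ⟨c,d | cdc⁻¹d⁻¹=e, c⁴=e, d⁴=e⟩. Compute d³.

Compute successive powers of d, reducing at each step:
  d²: d · d = d²
  d³: (d²) · d = d³

Answer: d³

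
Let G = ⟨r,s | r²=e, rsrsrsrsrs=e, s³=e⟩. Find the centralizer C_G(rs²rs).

⟨rs²rs⟩ ⊆ C_G(rs²rs) since powers of rs²rs commute with rs²rs; so |C_G(rs²rs)| ≥ |⟨rs²rs⟩| = 5.
By orbit–stabilizer, |C_G(rs²rs)| = |G| / |conj. class of rs²rs| = 60 / 12 = 5.
The 5 elements commuting with rs²rs are {e, s²rsr, rs²rs, s²rsrs²rsr, rs²rsrs²rs}.

Answer: {e, s²rsr, rs²rs, s²rsrs²rsr, rs²rsrs²rs}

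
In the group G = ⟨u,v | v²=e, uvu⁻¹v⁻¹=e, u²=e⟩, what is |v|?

Compute successive powers until reaching e:
  v¹ = v, v² = e.
The smallest positive k with vᵏ = e is 2.

Answer: 2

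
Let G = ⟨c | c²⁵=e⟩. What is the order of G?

G is generated by a single element, so G is cyclic. The relator gives c²⁵ = e and no smaller power is forced to be e, so the 25 powers {c, e, c², c³, c⁴, c⁵, c⁶, c⁷, c⁸, c⁹, c²², c²³, c²¹, c²⁰, c²⁴, c¹², c¹³, c¹¹, c¹⁰, c¹⁴, c¹⁵, c¹⁶, c¹⁷, c¹⁸, c¹⁹} are distinct. Hence |G| = 25.

Answer: 25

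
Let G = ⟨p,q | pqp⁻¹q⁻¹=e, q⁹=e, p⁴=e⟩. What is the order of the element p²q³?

Compute successive powers until reaching e:
  (p²q³)¹ = p²q³, (p²q³)² = q⁶, (p²q³)³ = p², (p²q³)⁴ = q³, (p²q³)⁵ = p²q⁶, (p²q³)⁶ = e.
The smallest positive k with (p²q³)ᵏ = e is 6.

Answer: 6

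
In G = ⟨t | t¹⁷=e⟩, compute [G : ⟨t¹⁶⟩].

First find ord(t¹⁶) by computing successive powers:
  (t¹⁶)¹ = t¹⁶, (t¹⁶)² = t¹⁵, (t¹⁶)³ = t¹⁴, (t¹⁶)⁴ = t¹³, (t¹⁶)⁵ = t¹², (t¹⁶)⁶ = t¹¹, (t¹⁶)⁷ = t¹⁰, (t¹⁶)⁸ = t⁹, (t¹⁶)⁹ = t⁸, (t¹⁶)¹⁰ = t⁷, (t¹⁶)¹¹ = t⁶, (t¹⁶)¹² = t⁵, (t¹⁶)¹³ = t⁴, (t¹⁶)¹⁴ = t³, (t¹⁶)¹⁵ = t², (t¹⁶)¹⁶ = t, (t¹⁶)¹⁷ = e.
So |⟨t¹⁶⟩| = ord(t¹⁶) = 17. With |G| = 17, by Lagrange [G : ⟨t¹⁶⟩] = 17/17 = 1.

Answer: 1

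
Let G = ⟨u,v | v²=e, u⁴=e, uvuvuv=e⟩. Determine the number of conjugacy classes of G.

The conjugacy classes (representative and size) are:
  [e] (size 1), [u³] (size 6), [u²vu²v] (size 3), [uvu³] (size 6), [vu³] (size 8).
Class equation: 1 + 6 + 3 + 6 + 8 = 24 = |G|. So G has 5 conjugacy classes.

Answer: 5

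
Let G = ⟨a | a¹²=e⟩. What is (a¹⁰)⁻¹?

The order of (a¹⁰) is 6 (smallest k with (a¹⁰)ᵏ = e), so (a¹⁰)⁻¹ = (a¹⁰)⁵ = a².
Check: (a¹⁰) · (a²) → (a¹⁰) · a² = e, giving e as required.

Answer: a²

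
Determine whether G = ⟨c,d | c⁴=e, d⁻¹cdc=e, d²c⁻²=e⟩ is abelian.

c·d = cd but d·c = cd⁻¹, so c·d ≠ d·c and G is not abelian.

Answer: No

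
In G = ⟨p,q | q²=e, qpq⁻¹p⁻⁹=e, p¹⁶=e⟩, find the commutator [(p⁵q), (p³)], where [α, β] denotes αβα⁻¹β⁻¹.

[(p⁵q), (p³)] = (p⁵q)·(p³)·(p⁵q)⁻¹·(p³)⁻¹.
  (p⁵q) · (p³) = q
  q · (p³q) = p¹¹
  (p¹¹) · (p¹³) = p⁸

Answer: p⁸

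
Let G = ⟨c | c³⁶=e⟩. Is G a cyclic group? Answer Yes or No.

|G| = 36. The element c has order 36 (its powers give 36 distinct elements), so ⟨c⟩ = G and G is cyclic.

Answer: Yes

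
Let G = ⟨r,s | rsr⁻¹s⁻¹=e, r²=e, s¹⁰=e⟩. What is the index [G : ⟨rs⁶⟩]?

First find ord(rs⁶) by computing successive powers:
  (rs⁶)¹ = rs⁶, (rs⁶)² = s², (rs⁶)³ = rs⁸, (rs⁶)⁴ = s⁴, (rs⁶)⁵ = r, (rs⁶)⁶ = s⁶, (rs⁶)⁷ = rs², (rs⁶)⁸ = s⁸, (rs⁶)⁹ = rs⁴, (rs⁶)¹⁰ = e.
So |⟨rs⁶⟩| = ord(rs⁶) = 10. With |G| = 20, by Lagrange [G : ⟨rs⁶⟩] = 20/10 = 2.

Answer: 2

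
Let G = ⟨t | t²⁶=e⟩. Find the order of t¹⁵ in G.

Compute successive powers until reaching e:
  (t¹⁵)¹ = t¹⁵, (t¹⁵)² = t⁴, (t¹⁵)³ = t¹⁹, (t¹⁵)⁴ = t⁸, (t¹⁵)⁵ = t²³, (t¹⁵)⁶ = t¹², (t¹⁵)⁷ = t, (t¹⁵)⁸ = t¹⁶, (t¹⁵)⁹ = t⁵, (t¹⁵)¹⁰ = t²⁰, (t¹⁵)¹¹ = t⁹, (t¹⁵)¹² = t²⁴, (t¹⁵)¹³ = t¹³, (t¹⁵)¹⁴ = t², (t¹⁵)¹⁵ = t¹⁷, (t¹⁵)¹⁶ = t⁶, (t¹⁵)¹⁷ = t²¹, (t¹⁵)¹⁸ = t¹⁰, (t¹⁵)¹⁹ = t²⁵, (t¹⁵)²⁰ = t¹⁴, (t¹⁵)²¹ = t³, (t¹⁵)²² = t¹⁸, (t¹⁵)²³ = t⁷, (t¹⁵)²⁴ = t²², (t¹⁵)²⁵ = t¹¹, (t¹⁵)²⁶ = e.
The smallest positive k with (t¹⁵)ᵏ = e is 26.

Answer: 26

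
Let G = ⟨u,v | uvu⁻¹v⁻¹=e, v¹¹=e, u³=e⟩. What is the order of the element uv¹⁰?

Compute successive powers until reaching e:
  (uv¹⁰)¹ = uv¹⁰, (uv¹⁰)² = u²v⁹, (uv¹⁰)³ = v⁸, (uv¹⁰)⁴ = uv⁷, (uv¹⁰)⁵ = u²v⁶, (uv¹⁰)⁶ = v⁵, (uv¹⁰)⁷ = uv⁴, (uv¹⁰)⁸ = u²v³, (uv¹⁰)⁹ = v², (uv¹⁰)¹⁰ = uv, (uv¹⁰)¹¹ = u², (uv¹⁰)¹² = v¹⁰, (uv¹⁰)¹³ = uv⁹, (uv¹⁰)¹⁴ = u²v⁸, (uv¹⁰)¹⁵ = v⁷, (uv¹⁰)¹⁶ = uv⁶, (uv¹⁰)¹⁷ = u²v⁵, (uv¹⁰)¹⁸ = v⁴, (uv¹⁰)¹⁹ = uv³, (uv¹⁰)²⁰ = u²v², (uv¹⁰)²¹ = v, (uv¹⁰)²² = u, (uv¹⁰)²³ = u²v¹⁰, (uv¹⁰)²⁴ = v⁹, (uv¹⁰)²⁵ = uv⁸, (uv¹⁰)²⁶ = u²v⁷, (uv¹⁰)²⁷ = v⁶, (uv¹⁰)²⁸ = uv⁵, (uv¹⁰)²⁹ = u²v⁴, (uv¹⁰)³⁰ = v³, (uv¹⁰)³¹ = uv², (uv¹⁰)³² = u²v, (uv¹⁰)³³ = e.
The smallest positive k with (uv¹⁰)ᵏ = e is 33.

Answer: 33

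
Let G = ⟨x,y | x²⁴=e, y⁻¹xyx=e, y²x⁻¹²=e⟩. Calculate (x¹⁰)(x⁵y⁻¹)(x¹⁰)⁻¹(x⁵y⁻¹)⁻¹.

[(x¹⁰), (x⁵y⁻¹)] = (x¹⁰)·(x⁵y⁻¹)·(x¹⁰)⁻¹·(x⁵y⁻¹)⁻¹.
  (x¹⁰) · (x⁵y⁻¹) = x³y
  (x³y) · (x¹⁴) = xy⁻¹
  (xy⁻¹) · (x⁵y) = x²⁰

Answer: x²⁰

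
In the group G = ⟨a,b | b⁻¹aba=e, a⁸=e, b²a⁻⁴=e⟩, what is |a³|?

Compute successive powers until reaching e:
  (a³)¹ = a³, (a³)² = a⁶, (a³)³ = a, (a³)⁴ = a⁴, (a³)⁵ = a⁷, (a³)⁶ = a², (a³)⁷ = a⁵, (a³)⁸ = e.
The smallest positive k with (a³)ᵏ = e is 8.

Answer: 8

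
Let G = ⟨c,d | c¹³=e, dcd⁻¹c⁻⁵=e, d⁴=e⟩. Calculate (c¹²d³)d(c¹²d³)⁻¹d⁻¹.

[(c¹²d³), d] = (c¹²d³)·d·(c¹²d³)⁻¹·d⁻¹.
  (c¹²d³) · d = c¹²
  (c¹²) · (c⁵d) = c⁴d
  (c⁴d) · (d³) = c⁴

Answer: c⁴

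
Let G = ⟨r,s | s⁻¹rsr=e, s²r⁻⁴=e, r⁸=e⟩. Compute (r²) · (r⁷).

Compute (r²) · (r⁷) by multiplying left to right and reducing via the relations at each step:
  (r²) · r⁷ = r

Answer: r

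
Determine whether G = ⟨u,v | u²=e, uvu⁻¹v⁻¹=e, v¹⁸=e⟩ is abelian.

Each pair of generators commutes: u·v = uv = v·u. Since the generators pairwise commute, every element of G commutes with every other, so G is abelian.

Answer: Yes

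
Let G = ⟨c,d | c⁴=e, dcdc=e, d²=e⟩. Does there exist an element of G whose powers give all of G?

Every cyclic group is abelian. But c·d = cd while d·c = c³d, so c·d ≠ d·c and G is not abelian. Hence G is not cyclic.

Answer: No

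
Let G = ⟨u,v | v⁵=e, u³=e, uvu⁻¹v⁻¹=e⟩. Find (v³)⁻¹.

The order of (v³) is 5 (smallest k with (v³)ᵏ = e), so (v³)⁻¹ = (v³)⁴ = v².
Check: (v³) · (v²) → (v³) · v² = e, giving e as required.

Answer: v²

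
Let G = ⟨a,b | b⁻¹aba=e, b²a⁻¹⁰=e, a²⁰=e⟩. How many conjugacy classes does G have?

The conjugacy classes (representative and size) are:
  [e] (size 1), [a] (size 2), [a²] (size 2), [a³] (size 2), [a⁴] (size 2), [a⁵] (size 2), [a¹⁴] (size 2), [a⁷] (size 2), [a⁸] (size 2), [a¹¹] (size 2), [a¹⁰] (size 1), [a²b⁻¹] (size 10), [a⁹b] (size 10).
Class equation: 1 + 2 + 2 + 2 + 2 + 2 + 2 + 2 + 2 + 2 + 1 + 10 + 10 = 40 = |G|. So G has 13 conjugacy classes.

Answer: 13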